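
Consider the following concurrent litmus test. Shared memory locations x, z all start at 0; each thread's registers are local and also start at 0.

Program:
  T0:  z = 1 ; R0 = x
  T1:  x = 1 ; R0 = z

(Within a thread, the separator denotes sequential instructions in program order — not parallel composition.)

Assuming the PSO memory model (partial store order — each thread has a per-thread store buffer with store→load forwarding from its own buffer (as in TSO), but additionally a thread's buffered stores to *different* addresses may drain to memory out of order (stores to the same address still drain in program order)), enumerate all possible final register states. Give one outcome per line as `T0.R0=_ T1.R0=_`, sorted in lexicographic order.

outcome vector order: (T0.R0,T1.R0)
|PSO outcomes| = 4

T0.R0=0 T1.R0=0
T0.R0=0 T1.R0=1
T0.R0=1 T1.R0=0
T0.R0=1 T1.R0=1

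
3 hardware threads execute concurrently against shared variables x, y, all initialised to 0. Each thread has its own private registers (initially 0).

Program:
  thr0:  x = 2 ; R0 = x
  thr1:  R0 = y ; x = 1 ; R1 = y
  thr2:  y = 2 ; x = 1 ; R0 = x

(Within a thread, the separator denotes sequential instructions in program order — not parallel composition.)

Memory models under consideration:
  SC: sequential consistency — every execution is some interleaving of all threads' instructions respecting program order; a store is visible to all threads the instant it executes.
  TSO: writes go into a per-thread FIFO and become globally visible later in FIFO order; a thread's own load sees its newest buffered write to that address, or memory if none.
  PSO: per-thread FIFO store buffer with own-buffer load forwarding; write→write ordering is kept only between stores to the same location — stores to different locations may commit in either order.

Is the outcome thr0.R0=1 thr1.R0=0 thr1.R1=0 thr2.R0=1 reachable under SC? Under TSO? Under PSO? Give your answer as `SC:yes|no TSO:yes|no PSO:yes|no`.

SC:yes TSO:yes PSO:yes

outcome vector order: (thr0.R0,thr1.R0,thr1.R1,thr2.R0)
[SC] allowed = {1001, 1021, 1022, 1221, 1222, 2001, 2002, 2021, 2022, 2221, 2222}
[TSO] allowed = {1001, 1002, 1021, 1022, 1221, 1222, 2001, 2002, 2021, 2022, 2221, 2222}
[PSO] allowed = {1001, 1002, 1021, 1022, 1221, 1222, 2001, 2002, 2021, 2022, 2221, 2222}
target 1001 ∈ {SC,TSO,PSO}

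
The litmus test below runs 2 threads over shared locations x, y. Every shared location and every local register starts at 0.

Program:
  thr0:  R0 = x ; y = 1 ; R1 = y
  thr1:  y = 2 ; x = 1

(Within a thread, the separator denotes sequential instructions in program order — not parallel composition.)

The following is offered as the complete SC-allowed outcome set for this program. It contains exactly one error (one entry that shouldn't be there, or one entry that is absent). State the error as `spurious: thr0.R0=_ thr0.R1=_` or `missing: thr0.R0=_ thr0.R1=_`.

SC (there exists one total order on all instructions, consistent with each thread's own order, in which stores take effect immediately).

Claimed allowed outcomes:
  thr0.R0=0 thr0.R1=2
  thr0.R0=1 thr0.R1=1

missing: thr0.R0=0 thr0.R1=1

outcome vector order: (thr0.R0,thr0.R1)
[SC] allowed = {(0,1) (0,2) (1,1)}
SC∖claimed = {(0,1)}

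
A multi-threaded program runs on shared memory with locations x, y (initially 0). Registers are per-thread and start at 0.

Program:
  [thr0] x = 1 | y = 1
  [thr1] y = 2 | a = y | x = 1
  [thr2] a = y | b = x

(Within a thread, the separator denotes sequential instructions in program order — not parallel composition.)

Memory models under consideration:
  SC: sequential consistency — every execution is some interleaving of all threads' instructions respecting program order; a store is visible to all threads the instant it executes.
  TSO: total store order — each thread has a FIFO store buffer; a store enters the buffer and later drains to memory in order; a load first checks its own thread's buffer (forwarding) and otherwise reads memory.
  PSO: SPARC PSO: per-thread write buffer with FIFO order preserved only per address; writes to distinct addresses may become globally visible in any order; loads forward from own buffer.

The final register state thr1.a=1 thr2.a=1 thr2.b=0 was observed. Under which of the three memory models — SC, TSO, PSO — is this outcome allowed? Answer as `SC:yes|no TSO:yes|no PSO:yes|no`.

SC:no TSO:no PSO:yes

outcome vector order: (thr1.a,thr2.a,thr2.b)
SC: 10 outcomes — {1/0/0, 1/0/1, 1/1/1, 1/2/0, 1/2/1, 2/0/0, 2/0/1, 2/1/1, 2/2/0, 2/2/1}
TSO: 10 outcomes — {1/0/0, 1/0/1, 1/1/1, 1/2/0, 1/2/1, 2/0/0, 2/0/1, 2/1/1, 2/2/0, 2/2/1}
PSO: 12 outcomes — {1/0/0, 1/0/1, 1/1/0, 1/1/1, 1/2/0, 1/2/1, 2/0/0, 2/0/1, 2/1/0, 2/1/1, 2/2/0, 2/2/1}
target 1/1/0 ∈ {PSO}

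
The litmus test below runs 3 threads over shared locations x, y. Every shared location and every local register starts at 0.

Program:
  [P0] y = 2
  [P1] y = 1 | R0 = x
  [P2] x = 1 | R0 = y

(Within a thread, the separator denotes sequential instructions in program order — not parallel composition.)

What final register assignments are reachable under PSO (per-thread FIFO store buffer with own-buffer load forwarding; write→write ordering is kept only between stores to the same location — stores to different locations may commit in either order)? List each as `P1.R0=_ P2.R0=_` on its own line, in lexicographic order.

outcome vector order: (P1.R0,P2.R0)
|PSO outcomes| = 6

P1.R0=0 P2.R0=0
P1.R0=0 P2.R0=1
P1.R0=0 P2.R0=2
P1.R0=1 P2.R0=0
P1.R0=1 P2.R0=1
P1.R0=1 P2.R0=2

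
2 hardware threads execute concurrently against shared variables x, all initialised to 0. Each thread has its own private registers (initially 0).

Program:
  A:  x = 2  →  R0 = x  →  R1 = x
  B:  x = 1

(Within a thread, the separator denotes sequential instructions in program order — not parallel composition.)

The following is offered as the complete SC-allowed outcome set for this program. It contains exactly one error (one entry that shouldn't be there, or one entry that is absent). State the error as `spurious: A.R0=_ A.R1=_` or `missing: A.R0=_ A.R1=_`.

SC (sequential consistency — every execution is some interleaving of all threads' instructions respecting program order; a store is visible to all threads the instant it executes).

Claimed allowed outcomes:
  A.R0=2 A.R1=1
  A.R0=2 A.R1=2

outcome vector order: (A.R0,A.R1)
SC (3): 11; 21; 22
SC∖claimed = {11}

missing: A.R0=1 A.R1=1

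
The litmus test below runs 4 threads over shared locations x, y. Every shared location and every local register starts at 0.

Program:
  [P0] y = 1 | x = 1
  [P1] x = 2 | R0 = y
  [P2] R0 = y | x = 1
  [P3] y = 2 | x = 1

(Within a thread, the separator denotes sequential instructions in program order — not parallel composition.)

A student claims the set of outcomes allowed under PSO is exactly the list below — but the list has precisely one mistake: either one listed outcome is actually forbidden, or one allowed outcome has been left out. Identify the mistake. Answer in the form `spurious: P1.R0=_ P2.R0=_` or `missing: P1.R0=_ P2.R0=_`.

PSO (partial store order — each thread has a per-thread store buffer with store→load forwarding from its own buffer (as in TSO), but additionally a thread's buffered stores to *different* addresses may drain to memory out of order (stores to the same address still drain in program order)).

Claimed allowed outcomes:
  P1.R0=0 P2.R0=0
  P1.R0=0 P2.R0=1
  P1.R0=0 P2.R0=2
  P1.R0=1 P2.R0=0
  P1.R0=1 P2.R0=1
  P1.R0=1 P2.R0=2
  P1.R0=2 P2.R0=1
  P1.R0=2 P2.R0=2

outcome vector order: (P1.R0,P2.R0)
[PSO] allowed = {00 01 02 10 11 12 20 21 22}
PSO∖claimed = {20}

missing: P1.R0=2 P2.R0=0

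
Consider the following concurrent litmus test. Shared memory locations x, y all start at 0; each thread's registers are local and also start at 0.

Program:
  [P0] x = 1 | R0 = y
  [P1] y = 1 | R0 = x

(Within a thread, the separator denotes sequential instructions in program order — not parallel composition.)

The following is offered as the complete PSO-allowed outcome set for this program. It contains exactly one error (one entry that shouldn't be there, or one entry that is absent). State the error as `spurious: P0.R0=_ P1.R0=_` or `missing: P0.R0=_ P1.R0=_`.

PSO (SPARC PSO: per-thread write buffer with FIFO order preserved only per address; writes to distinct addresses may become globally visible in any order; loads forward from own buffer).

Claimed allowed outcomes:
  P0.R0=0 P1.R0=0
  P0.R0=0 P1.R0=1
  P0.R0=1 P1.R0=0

outcome vector order: (P0.R0,P1.R0)
PSO (4): 00; 01; 10; 11
PSO∖claimed = {11}

missing: P0.R0=1 P1.R0=1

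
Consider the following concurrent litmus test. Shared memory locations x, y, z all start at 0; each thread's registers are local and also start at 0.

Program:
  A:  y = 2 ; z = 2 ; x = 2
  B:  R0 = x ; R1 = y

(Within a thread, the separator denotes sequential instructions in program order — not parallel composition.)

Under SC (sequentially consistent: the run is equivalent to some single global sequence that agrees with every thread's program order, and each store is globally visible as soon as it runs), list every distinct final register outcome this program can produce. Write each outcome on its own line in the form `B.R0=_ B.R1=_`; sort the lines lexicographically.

outcome vector order: (B.R0,B.R1)
|SC outcomes| = 3

B.R0=0 B.R1=0
B.R0=0 B.R1=2
B.R0=2 B.R1=2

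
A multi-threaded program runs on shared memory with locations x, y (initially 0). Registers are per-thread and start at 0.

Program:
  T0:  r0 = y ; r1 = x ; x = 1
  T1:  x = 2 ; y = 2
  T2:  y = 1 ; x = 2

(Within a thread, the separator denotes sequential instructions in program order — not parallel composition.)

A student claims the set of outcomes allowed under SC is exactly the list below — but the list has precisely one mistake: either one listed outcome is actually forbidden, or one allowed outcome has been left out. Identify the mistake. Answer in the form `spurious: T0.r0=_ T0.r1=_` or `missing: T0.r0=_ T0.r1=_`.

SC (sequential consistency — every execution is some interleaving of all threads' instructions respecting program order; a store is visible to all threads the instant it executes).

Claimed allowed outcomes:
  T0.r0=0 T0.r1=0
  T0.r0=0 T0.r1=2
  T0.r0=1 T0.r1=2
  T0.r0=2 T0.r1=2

outcome vector order: (T0.r0,T0.r1)
SC: 5 outcomes — {<0 0>, <0 2>, <1 0>, <1 2>, <2 2>}
SC∖claimed = {<1 0>}

missing: T0.r0=1 T0.r1=0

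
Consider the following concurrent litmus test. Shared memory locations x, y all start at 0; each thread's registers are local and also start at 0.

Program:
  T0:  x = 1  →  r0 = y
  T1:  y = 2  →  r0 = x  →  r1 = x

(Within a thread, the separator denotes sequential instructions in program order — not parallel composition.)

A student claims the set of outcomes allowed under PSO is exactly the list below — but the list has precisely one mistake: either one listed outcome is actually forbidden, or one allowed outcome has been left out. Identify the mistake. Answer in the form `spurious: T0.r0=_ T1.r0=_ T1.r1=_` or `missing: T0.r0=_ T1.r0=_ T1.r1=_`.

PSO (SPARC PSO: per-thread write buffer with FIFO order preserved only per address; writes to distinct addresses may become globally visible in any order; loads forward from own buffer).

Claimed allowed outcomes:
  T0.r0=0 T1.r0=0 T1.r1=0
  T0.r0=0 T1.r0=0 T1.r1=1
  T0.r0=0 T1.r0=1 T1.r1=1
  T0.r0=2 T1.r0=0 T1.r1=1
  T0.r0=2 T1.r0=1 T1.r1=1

missing: T0.r0=2 T1.r0=0 T1.r1=0

outcome vector order: (T0.r0,T1.r0,T1.r1)
PSO (6): (0,0,0), (0,0,1), (0,1,1), (2,0,0), (2,0,1), (2,1,1)
PSO∖claimed = {(2,0,0)}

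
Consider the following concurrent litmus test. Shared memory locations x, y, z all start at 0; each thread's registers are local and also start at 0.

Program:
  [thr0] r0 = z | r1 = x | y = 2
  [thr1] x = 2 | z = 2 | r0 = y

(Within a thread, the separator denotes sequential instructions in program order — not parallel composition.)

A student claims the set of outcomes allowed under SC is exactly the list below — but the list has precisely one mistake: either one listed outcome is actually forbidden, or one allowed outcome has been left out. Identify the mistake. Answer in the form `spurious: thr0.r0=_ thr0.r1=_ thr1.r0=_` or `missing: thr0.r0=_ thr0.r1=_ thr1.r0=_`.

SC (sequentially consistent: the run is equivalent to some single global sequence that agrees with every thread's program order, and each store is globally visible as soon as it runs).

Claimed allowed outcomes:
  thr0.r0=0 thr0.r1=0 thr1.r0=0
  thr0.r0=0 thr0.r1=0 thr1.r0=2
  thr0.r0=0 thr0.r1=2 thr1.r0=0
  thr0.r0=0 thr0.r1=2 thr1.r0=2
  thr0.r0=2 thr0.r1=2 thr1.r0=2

outcome vector order: (thr0.r0,thr0.r1,thr1.r0)
under SC → 000 002 020 022 220 222
SC∖claimed = {220}

missing: thr0.r0=2 thr0.r1=2 thr1.r0=0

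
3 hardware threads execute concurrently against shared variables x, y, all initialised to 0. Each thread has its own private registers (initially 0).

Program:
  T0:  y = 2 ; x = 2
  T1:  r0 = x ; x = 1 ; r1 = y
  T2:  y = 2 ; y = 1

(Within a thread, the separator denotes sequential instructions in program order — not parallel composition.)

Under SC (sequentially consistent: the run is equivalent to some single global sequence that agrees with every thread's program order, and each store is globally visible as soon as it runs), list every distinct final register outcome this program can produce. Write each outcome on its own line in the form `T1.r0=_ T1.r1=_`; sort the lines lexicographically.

outcome vector order: (T1.r0,T1.r1)
|SC outcomes| = 5

T1.r0=0 T1.r1=0
T1.r0=0 T1.r1=1
T1.r0=0 T1.r1=2
T1.r0=2 T1.r1=1
T1.r0=2 T1.r1=2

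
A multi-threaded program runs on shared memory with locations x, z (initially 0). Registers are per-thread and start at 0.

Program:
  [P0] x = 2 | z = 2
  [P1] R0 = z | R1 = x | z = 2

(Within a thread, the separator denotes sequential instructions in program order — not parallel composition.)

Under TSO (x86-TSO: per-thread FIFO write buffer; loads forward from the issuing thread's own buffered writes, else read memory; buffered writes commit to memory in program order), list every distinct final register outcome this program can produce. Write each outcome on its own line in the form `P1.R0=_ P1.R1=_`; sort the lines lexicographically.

outcome vector order: (P1.R0,P1.R1)
|TSO outcomes| = 3

P1.R0=0 P1.R1=0
P1.R0=0 P1.R1=2
P1.R0=2 P1.R1=2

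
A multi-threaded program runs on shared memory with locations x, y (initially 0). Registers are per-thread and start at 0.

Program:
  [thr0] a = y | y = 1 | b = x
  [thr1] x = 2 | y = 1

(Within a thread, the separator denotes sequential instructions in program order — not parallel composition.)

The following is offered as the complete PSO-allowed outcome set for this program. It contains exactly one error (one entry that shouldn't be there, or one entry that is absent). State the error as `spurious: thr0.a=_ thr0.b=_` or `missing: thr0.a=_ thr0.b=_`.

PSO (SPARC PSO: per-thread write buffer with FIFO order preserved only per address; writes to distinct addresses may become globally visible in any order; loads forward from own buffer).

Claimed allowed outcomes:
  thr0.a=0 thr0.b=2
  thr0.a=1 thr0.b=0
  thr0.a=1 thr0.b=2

outcome vector order: (thr0.a,thr0.b)
PSO: 4 outcomes — {<0 0>; <0 2>; <1 0>; <1 2>}
PSO∖claimed = {<0 0>}

missing: thr0.a=0 thr0.b=0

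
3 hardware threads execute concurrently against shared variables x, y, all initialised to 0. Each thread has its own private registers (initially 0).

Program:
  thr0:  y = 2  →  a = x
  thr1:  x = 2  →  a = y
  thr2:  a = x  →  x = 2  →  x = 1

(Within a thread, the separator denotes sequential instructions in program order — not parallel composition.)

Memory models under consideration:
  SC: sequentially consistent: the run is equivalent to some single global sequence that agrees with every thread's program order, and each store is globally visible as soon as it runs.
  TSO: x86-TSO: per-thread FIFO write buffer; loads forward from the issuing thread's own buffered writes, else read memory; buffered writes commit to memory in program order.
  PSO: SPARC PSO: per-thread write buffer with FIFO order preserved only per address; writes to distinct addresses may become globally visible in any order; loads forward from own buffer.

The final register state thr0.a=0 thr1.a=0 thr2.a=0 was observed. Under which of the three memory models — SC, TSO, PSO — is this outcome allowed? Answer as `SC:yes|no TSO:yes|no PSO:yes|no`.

outcome vector order: (thr0.a,thr1.a,thr2.a)
under SC → (0,2,0), (0,2,2), (1,0,0), (1,0,2), (1,2,0), (1,2,2), (2,0,0), (2,0,2), (2,2,0), (2,2,2)
under TSO → (0,0,0), (0,0,2), (0,2,0), (0,2,2), (1,0,0), (1,0,2), (1,2,0), (1,2,2), (2,0,0), (2,0,2), (2,2,0), (2,2,2)
under PSO → (0,0,0), (0,0,2), (0,2,0), (0,2,2), (1,0,0), (1,0,2), (1,2,0), (1,2,2), (2,0,0), (2,0,2), (2,2,0), (2,2,2)
target (0,0,0) ∈ {TSO,PSO}

SC:no TSO:yes PSO:yes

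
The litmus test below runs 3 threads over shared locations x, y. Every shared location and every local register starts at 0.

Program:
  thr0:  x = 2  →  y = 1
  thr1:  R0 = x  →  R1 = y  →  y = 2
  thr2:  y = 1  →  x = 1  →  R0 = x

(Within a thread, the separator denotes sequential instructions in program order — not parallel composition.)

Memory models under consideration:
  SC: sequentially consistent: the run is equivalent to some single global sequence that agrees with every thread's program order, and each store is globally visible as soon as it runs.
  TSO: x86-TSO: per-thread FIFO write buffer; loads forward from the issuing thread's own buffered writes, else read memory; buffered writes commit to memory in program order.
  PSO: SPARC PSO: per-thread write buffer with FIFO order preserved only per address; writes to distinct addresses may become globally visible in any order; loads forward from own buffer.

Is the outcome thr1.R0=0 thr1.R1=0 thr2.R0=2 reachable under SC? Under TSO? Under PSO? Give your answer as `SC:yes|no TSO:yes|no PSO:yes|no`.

outcome vector order: (thr1.R0,thr1.R1,thr2.R0)
SC (9): (0,0,1); (0,0,2); (0,1,1); (0,1,2); (1,1,1); (1,1,2); (2,0,1); (2,1,1); (2,1,2)
TSO (9): (0,0,1); (0,0,2); (0,1,1); (0,1,2); (1,1,1); (1,1,2); (2,0,1); (2,1,1); (2,1,2)
PSO (12): (0,0,1); (0,0,2); (0,1,1); (0,1,2); (1,0,1); (1,0,2); (1,1,1); (1,1,2); (2,0,1); (2,0,2); (2,1,1); (2,1,2)
target (0,0,2) ∈ {SC,TSO,PSO}

SC:yes TSO:yes PSO:yes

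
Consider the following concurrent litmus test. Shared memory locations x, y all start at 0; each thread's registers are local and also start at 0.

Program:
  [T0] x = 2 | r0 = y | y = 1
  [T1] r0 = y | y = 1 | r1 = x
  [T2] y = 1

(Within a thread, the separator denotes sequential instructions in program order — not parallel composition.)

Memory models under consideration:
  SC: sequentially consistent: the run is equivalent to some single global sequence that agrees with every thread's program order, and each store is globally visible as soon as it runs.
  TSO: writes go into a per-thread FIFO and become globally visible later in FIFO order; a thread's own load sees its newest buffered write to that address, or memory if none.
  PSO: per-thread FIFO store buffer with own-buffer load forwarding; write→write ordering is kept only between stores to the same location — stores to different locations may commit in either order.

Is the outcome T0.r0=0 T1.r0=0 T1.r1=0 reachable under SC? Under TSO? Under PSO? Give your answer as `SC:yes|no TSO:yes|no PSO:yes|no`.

SC:no TSO:yes PSO:yes

outcome vector order: (T0.r0,T1.r0,T1.r1)
SC (6): <0 0 2> <0 1 2> <1 0 0> <1 0 2> <1 1 0> <1 1 2>
TSO (8): <0 0 0> <0 0 2> <0 1 0> <0 1 2> <1 0 0> <1 0 2> <1 1 0> <1 1 2>
PSO (8): <0 0 0> <0 0 2> <0 1 0> <0 1 2> <1 0 0> <1 0 2> <1 1 0> <1 1 2>
target <0 0 0> ∈ {TSO,PSO}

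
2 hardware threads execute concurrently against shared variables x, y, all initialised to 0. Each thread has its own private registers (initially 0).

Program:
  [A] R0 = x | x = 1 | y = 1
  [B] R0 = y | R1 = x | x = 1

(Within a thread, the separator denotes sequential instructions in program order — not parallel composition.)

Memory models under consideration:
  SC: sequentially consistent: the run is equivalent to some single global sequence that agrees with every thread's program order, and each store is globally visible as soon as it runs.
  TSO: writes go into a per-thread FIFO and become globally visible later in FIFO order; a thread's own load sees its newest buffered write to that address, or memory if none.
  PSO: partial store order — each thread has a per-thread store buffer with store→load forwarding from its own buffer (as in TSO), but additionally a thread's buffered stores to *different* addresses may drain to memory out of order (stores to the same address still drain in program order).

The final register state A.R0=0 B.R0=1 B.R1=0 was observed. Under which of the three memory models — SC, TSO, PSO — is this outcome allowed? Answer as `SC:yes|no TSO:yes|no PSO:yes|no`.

outcome vector order: (A.R0,B.R0,B.R1)
[SC] allowed = {0/0/0 0/0/1 0/1/1 1/0/0}
[TSO] allowed = {0/0/0 0/0/1 0/1/1 1/0/0}
[PSO] allowed = {0/0/0 0/0/1 0/1/0 0/1/1 1/0/0}
target 0/1/0 ∈ {PSO}

SC:no TSO:no PSO:yes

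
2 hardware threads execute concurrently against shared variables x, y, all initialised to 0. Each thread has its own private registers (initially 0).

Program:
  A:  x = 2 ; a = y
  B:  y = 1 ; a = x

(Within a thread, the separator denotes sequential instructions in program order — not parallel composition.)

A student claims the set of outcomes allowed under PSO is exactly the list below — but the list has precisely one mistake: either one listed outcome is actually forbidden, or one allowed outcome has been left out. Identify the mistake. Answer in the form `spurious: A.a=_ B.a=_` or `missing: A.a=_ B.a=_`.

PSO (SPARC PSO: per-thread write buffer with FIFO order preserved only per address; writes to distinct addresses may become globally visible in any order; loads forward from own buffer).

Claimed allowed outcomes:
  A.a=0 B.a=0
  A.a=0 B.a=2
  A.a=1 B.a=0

missing: A.a=1 B.a=2

outcome vector order: (A.a,B.a)
PSO: 4 outcomes — {(0,0), (0,2), (1,0), (1,2)}
PSO∖claimed = {(1,2)}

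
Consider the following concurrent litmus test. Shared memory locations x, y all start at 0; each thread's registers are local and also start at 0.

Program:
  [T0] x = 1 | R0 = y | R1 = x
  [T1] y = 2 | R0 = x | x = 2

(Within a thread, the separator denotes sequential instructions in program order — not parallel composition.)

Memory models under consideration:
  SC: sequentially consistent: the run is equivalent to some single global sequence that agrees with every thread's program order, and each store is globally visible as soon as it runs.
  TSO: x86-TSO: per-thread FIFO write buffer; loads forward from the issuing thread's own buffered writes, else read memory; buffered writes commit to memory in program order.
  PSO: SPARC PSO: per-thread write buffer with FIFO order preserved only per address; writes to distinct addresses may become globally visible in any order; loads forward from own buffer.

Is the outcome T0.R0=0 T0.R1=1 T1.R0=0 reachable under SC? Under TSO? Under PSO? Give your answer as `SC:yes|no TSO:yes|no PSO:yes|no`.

SC:no TSO:yes PSO:yes

outcome vector order: (T0.R0,T0.R1,T1.R0)
[SC] allowed = {<0 1 1> <0 2 1> <2 1 0> <2 1 1> <2 2 0> <2 2 1>}
[TSO] allowed = {<0 1 0> <0 1 1> <0 2 0> <0 2 1> <2 1 0> <2 1 1> <2 2 0> <2 2 1>}
[PSO] allowed = {<0 1 0> <0 1 1> <0 2 0> <0 2 1> <2 1 0> <2 1 1> <2 2 0> <2 2 1>}
target <0 1 0> ∈ {TSO,PSO}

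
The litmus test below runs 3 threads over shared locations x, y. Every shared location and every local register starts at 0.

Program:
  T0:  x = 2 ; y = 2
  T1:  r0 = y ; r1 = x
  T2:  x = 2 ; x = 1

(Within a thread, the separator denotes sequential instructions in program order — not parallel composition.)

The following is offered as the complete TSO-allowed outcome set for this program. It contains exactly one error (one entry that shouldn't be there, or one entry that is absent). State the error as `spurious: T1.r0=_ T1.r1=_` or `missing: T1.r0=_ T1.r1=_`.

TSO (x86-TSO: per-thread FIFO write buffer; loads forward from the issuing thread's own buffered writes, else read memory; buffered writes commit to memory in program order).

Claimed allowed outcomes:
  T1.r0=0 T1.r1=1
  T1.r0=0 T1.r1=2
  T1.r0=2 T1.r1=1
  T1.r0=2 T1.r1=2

outcome vector order: (T1.r0,T1.r1)
TSO: 5 outcomes — {(0,0) (0,1) (0,2) (2,1) (2,2)}
TSO∖claimed = {(0,0)}

missing: T1.r0=0 T1.r1=0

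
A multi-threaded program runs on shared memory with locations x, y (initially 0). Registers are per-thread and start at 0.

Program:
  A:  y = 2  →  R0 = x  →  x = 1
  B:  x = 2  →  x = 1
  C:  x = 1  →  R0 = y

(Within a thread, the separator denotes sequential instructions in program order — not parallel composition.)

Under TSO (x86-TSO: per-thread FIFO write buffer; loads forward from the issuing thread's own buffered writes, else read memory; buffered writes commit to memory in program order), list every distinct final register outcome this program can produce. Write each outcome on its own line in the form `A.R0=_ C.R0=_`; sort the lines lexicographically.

A.R0=0 C.R0=0
A.R0=0 C.R0=2
A.R0=1 C.R0=0
A.R0=1 C.R0=2
A.R0=2 C.R0=0
A.R0=2 C.R0=2

outcome vector order: (A.R0,C.R0)
|TSO outcomes| = 6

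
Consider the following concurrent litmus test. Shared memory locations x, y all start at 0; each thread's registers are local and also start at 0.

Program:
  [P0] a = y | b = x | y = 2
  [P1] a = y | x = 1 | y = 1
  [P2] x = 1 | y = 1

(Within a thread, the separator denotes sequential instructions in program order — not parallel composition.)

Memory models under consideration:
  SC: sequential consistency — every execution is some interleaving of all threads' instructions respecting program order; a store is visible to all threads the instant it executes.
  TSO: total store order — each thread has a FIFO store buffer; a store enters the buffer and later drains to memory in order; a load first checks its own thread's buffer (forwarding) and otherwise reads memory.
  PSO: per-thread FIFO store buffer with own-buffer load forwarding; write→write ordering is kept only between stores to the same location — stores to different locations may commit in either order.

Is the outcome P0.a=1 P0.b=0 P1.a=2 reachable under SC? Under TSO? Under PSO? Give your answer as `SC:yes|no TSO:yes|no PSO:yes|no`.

SC:no TSO:no PSO:yes

outcome vector order: (P0.a,P0.b,P1.a)
[SC] allowed = {(0,0,0) (0,0,1) (0,0,2) (0,1,0) (0,1,1) (0,1,2) (1,1,0) (1,1,1) (1,1,2)}
[TSO] allowed = {(0,0,0) (0,0,1) (0,0,2) (0,1,0) (0,1,1) (0,1,2) (1,1,0) (1,1,1) (1,1,2)}
[PSO] allowed = {(0,0,0) (0,0,1) (0,0,2) (0,1,0) (0,1,1) (0,1,2) (1,0,0) (1,0,1) (1,0,2) (1,1,0) (1,1,1) (1,1,2)}
target (1,0,2) ∈ {PSO}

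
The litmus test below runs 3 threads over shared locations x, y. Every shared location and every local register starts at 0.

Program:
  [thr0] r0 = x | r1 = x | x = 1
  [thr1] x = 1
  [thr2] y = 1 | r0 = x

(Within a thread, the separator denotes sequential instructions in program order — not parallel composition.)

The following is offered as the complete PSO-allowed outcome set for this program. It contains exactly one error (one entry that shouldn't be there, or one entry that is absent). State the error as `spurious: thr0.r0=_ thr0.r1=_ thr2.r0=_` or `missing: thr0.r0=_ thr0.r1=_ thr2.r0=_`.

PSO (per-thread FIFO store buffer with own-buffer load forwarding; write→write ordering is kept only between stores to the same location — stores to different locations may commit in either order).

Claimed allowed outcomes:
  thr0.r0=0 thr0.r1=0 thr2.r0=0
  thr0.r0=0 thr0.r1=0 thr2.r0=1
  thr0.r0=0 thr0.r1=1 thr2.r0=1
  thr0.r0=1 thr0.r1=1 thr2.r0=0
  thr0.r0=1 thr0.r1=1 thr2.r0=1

outcome vector order: (thr0.r0,thr0.r1,thr2.r0)
under PSO → 0/0/0; 0/0/1; 0/1/0; 0/1/1; 1/1/0; 1/1/1
PSO∖claimed = {0/1/0}

missing: thr0.r0=0 thr0.r1=1 thr2.r0=0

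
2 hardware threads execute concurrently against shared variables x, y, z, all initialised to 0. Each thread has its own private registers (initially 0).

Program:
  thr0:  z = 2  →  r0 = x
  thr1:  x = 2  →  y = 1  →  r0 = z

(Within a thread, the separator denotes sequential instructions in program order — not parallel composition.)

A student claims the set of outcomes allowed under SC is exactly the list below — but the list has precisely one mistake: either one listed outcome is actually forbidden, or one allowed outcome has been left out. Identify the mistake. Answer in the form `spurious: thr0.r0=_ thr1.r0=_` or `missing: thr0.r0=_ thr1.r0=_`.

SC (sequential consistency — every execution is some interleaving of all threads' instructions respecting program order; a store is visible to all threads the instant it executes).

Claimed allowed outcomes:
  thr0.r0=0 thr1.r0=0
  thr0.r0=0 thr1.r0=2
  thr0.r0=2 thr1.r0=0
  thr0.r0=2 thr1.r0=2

spurious: thr0.r0=0 thr1.r0=0

outcome vector order: (thr0.r0,thr1.r0)
under SC → 02; 20; 22
claimed∖SC = {00}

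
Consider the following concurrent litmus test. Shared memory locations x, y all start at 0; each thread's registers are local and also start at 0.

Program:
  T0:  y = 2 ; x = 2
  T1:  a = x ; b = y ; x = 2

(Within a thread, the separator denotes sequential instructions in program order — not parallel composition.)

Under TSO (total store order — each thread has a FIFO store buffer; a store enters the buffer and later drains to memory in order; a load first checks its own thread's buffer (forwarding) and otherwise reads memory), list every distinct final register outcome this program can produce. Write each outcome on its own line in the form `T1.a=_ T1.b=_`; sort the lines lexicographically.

outcome vector order: (T1.a,T1.b)
|TSO outcomes| = 3

T1.a=0 T1.b=0
T1.a=0 T1.b=2
T1.a=2 T1.b=2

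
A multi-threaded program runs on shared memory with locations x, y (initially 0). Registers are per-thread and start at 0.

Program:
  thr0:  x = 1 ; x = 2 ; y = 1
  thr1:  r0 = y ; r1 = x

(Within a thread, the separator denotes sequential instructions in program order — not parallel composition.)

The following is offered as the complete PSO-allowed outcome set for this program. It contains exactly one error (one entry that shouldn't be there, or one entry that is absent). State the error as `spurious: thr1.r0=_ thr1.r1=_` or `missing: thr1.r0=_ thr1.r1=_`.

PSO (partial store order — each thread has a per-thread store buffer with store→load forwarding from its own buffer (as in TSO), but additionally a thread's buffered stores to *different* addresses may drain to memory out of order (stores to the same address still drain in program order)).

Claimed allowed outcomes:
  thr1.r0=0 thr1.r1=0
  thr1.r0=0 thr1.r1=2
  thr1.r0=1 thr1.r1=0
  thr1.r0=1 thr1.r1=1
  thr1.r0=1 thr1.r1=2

missing: thr1.r0=0 thr1.r1=1

outcome vector order: (thr1.r0,thr1.r1)
under PSO → 0/0; 0/1; 0/2; 1/0; 1/1; 1/2
PSO∖claimed = {0/1}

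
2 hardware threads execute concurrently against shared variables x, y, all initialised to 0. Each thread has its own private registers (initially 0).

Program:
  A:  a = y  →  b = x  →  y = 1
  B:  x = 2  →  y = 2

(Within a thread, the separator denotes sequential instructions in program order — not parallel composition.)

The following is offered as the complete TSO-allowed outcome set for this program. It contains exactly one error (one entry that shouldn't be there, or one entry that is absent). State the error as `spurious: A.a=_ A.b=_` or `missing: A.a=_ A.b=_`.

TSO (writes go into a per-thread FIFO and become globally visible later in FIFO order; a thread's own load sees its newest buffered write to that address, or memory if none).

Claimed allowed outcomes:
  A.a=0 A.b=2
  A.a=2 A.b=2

outcome vector order: (A.a,A.b)
under TSO → 0/0 0/2 2/2
TSO∖claimed = {0/0}

missing: A.a=0 A.b=0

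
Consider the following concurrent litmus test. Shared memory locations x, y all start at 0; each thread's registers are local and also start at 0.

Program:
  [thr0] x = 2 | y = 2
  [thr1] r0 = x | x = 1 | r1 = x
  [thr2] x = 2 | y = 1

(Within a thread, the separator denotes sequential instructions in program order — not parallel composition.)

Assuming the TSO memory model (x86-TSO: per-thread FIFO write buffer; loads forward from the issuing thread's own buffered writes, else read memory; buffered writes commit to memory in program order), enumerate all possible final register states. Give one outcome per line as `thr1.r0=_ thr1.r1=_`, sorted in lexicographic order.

outcome vector order: (thr1.r0,thr1.r1)
|TSO outcomes| = 4

thr1.r0=0 thr1.r1=1
thr1.r0=0 thr1.r1=2
thr1.r0=2 thr1.r1=1
thr1.r0=2 thr1.r1=2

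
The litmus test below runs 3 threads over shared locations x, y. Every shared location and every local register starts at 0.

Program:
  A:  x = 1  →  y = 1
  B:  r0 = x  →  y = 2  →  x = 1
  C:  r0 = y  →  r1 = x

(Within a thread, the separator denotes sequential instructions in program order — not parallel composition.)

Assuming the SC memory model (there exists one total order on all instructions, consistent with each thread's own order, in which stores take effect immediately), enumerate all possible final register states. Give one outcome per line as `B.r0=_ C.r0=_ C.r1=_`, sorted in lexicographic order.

B.r0=0 C.r0=0 C.r1=0
B.r0=0 C.r0=0 C.r1=1
B.r0=0 C.r0=1 C.r1=1
B.r0=0 C.r0=2 C.r1=0
B.r0=0 C.r0=2 C.r1=1
B.r0=1 C.r0=0 C.r1=0
B.r0=1 C.r0=0 C.r1=1
B.r0=1 C.r0=1 C.r1=1
B.r0=1 C.r0=2 C.r1=1

outcome vector order: (B.r0,C.r0,C.r1)
|SC outcomes| = 9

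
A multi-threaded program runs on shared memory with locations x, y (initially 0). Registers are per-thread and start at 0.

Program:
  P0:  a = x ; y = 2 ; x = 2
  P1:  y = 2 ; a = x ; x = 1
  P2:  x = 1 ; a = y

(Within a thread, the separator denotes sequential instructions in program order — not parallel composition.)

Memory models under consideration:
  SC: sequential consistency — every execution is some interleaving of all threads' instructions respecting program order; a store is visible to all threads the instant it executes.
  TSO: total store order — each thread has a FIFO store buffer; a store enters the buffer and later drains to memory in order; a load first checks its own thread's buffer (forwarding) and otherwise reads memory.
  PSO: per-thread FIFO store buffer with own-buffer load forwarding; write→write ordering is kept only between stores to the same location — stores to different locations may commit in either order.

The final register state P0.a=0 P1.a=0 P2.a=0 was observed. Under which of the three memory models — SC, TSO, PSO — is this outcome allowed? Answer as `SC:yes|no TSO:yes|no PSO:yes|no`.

SC:no TSO:yes PSO:yes

outcome vector order: (P0.a,P1.a,P2.a)
SC: 10 outcomes — {(0,0,2), (0,1,0), (0,1,2), (0,2,0), (0,2,2), (1,0,2), (1,1,0), (1,1,2), (1,2,0), (1,2,2)}
TSO: 12 outcomes — {(0,0,0), (0,0,2), (0,1,0), (0,1,2), (0,2,0), (0,2,2), (1,0,0), (1,0,2), (1,1,0), (1,1,2), (1,2,0), (1,2,2)}
PSO: 12 outcomes — {(0,0,0), (0,0,2), (0,1,0), (0,1,2), (0,2,0), (0,2,2), (1,0,0), (1,0,2), (1,1,0), (1,1,2), (1,2,0), (1,2,2)}
target (0,0,0) ∈ {TSO,PSO}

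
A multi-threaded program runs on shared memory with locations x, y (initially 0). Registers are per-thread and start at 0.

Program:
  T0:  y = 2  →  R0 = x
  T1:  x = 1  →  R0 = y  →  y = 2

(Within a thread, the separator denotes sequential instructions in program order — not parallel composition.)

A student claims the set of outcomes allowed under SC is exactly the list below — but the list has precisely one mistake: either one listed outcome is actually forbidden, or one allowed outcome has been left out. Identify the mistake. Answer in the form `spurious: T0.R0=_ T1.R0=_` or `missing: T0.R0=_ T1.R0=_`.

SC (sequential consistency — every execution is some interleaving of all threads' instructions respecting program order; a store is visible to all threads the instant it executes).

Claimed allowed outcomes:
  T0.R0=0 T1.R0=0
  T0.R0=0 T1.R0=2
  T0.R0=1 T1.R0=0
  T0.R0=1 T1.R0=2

outcome vector order: (T0.R0,T1.R0)
under SC → <0 2>; <1 0>; <1 2>
claimed∖SC = {<0 0>}

spurious: T0.R0=0 T1.R0=0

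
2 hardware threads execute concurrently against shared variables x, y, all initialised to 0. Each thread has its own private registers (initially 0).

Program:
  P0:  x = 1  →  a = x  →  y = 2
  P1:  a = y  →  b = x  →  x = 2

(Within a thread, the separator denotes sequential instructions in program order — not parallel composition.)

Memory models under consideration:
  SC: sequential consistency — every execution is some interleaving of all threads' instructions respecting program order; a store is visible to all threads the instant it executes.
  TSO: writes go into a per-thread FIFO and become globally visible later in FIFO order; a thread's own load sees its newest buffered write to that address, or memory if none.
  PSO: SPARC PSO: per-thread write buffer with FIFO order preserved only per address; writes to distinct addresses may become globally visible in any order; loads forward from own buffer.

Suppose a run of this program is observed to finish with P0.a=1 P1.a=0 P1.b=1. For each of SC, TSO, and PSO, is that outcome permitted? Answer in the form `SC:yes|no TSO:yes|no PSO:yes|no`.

SC:yes TSO:yes PSO:yes

outcome vector order: (P0.a,P1.a,P1.b)
SC (5): 100; 101; 121; 200; 201
TSO (5): 100; 101; 121; 200; 201
PSO (6): 100; 101; 120; 121; 200; 201
target 101 ∈ {SC,TSO,PSO}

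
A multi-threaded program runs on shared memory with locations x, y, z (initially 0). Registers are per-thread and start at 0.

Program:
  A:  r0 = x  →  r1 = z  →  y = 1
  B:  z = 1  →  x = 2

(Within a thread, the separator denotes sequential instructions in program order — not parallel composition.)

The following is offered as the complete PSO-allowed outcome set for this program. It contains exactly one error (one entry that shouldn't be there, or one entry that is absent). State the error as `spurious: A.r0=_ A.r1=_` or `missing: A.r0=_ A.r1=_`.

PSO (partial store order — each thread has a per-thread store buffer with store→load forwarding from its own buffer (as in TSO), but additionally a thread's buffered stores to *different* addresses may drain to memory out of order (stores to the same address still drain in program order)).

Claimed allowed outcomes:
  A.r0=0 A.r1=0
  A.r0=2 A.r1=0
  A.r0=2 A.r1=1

missing: A.r0=0 A.r1=1

outcome vector order: (A.r0,A.r1)
[PSO] allowed = {00, 01, 20, 21}
PSO∖claimed = {01}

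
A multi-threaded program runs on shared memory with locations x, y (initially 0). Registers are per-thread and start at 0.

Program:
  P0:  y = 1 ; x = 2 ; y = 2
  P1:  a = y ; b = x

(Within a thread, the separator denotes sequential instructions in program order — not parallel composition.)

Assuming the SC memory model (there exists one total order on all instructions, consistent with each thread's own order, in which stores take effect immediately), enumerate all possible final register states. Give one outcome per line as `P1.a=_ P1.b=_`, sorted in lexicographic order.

outcome vector order: (P1.a,P1.b)
|SC outcomes| = 5

P1.a=0 P1.b=0
P1.a=0 P1.b=2
P1.a=1 P1.b=0
P1.a=1 P1.b=2
P1.a=2 P1.b=2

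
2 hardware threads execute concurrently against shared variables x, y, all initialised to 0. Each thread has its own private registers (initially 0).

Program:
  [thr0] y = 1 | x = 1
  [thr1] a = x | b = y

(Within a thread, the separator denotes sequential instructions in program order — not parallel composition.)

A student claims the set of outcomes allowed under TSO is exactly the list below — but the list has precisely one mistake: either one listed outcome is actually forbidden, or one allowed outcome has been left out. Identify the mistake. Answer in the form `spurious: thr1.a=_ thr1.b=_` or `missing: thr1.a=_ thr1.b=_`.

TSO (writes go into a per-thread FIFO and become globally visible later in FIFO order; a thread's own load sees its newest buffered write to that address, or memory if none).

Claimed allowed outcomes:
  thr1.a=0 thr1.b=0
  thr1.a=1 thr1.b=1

outcome vector order: (thr1.a,thr1.b)
under TSO → 00; 01; 11
TSO∖claimed = {01}

missing: thr1.a=0 thr1.b=1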